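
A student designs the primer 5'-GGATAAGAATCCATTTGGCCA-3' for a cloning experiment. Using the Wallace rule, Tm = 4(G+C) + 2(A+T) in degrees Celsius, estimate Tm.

Scanning the sequence gives C=4, A=7, T=5, G=5.
AT pairs contribute 12, GC pairs contribute 9.
Tm = 4·9 + 2·12 = 36 + 24 = 60°C

60°C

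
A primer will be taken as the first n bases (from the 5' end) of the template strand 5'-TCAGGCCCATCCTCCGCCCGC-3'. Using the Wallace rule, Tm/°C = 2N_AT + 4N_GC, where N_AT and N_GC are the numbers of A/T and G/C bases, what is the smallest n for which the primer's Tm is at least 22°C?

First 6 bases: TCAGGC → Tm = 20°C (< 22°C)
First 7 bases: TCAGGCC → Tm = 24°C (≥ 22°C)
Each additional base adds 2°C (A/T) or 4°C (G/C), so Tm is non-decreasing in n; n = 7 is the first length to reach 22°C.

n = 7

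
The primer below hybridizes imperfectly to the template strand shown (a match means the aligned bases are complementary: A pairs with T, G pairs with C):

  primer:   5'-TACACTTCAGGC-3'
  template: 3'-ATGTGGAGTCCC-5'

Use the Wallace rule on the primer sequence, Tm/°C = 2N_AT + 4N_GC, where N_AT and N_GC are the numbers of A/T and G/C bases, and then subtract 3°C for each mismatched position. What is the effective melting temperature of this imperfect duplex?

30°C

Primer base counts: A=3, T=3, G=2, C=4 → A+T=6, G+C=6
Perfect-match Tm = 2(6) + 4(6) = 12 + 24 = 36°C
Mismatches (positions where the bases are not complementary): 2 (at positions 6, 12)
Effective Tm = 36 − 2×3 = 36 − 6 = 30°C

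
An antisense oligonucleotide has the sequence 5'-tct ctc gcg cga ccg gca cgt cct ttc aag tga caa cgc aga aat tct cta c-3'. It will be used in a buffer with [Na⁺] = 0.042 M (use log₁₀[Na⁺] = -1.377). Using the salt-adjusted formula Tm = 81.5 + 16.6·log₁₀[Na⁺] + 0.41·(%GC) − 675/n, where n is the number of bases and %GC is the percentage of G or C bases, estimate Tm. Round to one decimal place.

Length n = 52. Base counts: G=10, A=12, T=12, C=18
G+C = 28, so %GC = 28/52 × 100 = 53.846%
Salt term: 16.6 × (-1.377) = -22.858
GC term: 0.41 × 53.846 = 22.077; length term: −675/52 = −12.981
Tm = 81.5 + (-22.858) + 22.077 − 12.981 = 67.738 → 67.7°C

67.7°C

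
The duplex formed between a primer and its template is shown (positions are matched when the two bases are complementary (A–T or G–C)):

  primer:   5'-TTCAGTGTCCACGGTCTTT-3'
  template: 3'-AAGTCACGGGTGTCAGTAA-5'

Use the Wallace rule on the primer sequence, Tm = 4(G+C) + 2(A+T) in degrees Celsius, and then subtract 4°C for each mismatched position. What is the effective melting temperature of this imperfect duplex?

44°C

Primer base counts: A=2, T=8, G=4, C=5 → A+T=10, G+C=9
Perfect-match Tm = 2(10) + 4(9) = 20 + 36 = 56°C
Mismatches (positions where the bases are not complementary): 3 (at positions 8, 13, 17)
Effective Tm = 56 − 3×4 = 56 − 12 = 44°C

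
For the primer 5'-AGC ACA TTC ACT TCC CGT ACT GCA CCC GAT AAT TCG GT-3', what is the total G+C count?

Scanning the sequence gives C=13, A=9, G=6, T=10.
G+C = 6 + 13 = 19

19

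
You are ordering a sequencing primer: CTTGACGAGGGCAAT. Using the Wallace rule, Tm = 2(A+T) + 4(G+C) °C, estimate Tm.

46°C

Counting bases: C=3, A=4, T=3, G=5
A+T = 7, G+C = 8
Tm = 4·8 + 2·7 = 32 + 14 = 46°C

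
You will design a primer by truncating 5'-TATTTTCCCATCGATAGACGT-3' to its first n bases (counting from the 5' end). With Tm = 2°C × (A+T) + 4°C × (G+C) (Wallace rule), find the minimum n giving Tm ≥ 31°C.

n = 12

First 11 bases: TATTTTCCCAT → Tm = 28°C (< 31°C)
First 12 bases: TATTTTCCCATC → Tm = 32°C (≥ 31°C)
Each additional base adds 2°C (A/T) or 4°C (G/C), so Tm is non-decreasing in n; n = 12 is the first length to reach 31°C.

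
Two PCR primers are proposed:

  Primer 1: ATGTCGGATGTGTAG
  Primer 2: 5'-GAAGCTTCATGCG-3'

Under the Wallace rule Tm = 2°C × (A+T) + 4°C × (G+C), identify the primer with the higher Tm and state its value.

Primer 1: A+T=8, G+C=7 → Tm = 2(8)+4(7) = 44°C
Primer 2: A+T=6, G+C=7 → Tm = 2(6)+4(7) = 40°C
44°C vs 40°C → primer 1 is higher.

Primer 1, 44°C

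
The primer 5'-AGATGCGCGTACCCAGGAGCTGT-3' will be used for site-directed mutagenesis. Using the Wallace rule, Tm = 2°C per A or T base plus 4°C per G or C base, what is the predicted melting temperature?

74°C

Scanning the sequence gives G=8, C=6, A=5, T=4.
So N_AT = 9 and N_GC = 14.
Tm = 2×9 + 4×14 = 74°C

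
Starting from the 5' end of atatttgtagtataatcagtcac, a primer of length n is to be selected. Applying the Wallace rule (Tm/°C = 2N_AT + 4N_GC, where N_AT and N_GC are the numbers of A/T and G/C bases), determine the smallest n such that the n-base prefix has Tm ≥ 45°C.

n = 19

First 18 bases: ATATTTGTAGTATAATCA → Tm = 42°C (< 45°C)
First 19 bases: ATATTTGTAGTATAATCAG → Tm = 46°C (≥ 45°C)
Since every base adds ≥2°C, Tm only increases with n, so the threshold is first crossed at n = 19.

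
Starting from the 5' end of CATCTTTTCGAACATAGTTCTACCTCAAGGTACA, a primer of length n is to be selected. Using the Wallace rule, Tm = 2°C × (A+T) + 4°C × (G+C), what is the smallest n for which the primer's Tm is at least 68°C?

n = 25

First 24 bases: CATCTTTTCGAACATAGTTCTACC → Tm = 66°C (< 68°C)
First 25 bases: CATCTTTTCGAACATAGTTCTACCT → Tm = 68°C (≥ 68°C)
Each additional base adds 2°C (A/T) or 4°C (G/C), so Tm is non-decreasing in n; n = 25 is the first length to reach 68°C.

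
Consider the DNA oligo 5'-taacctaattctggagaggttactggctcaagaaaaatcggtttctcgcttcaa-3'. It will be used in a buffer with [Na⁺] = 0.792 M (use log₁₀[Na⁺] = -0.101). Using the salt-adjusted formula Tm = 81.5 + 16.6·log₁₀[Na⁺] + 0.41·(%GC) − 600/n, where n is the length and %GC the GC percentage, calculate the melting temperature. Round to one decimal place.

Length n = 54. Scanning the sequence gives C=11, G=11, T=16, A=16.
G+C = 22, so %GC = 22/54 × 100 = 40.741%
Salt term: 16.6 × (-0.101) = -1.677
GC term: 0.41 × 40.741 = 16.704; length term: −600/54 = −11.111
Tm = 81.5 + (-1.677) + 16.704 − 11.111 = 85.416 → 85.4°C

85.4°C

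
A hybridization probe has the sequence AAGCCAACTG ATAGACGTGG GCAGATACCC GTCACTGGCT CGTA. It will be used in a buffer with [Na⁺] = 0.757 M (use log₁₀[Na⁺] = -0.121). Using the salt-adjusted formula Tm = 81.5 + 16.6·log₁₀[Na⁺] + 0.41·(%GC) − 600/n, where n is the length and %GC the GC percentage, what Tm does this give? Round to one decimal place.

88.2°C

Length n = 44. Counting bases: C=12, A=12, G=12, T=8
G+C = 24, so %GC = 24/44 × 100 = 54.545%
Salt term: 16.6 × (-0.121) = -2.009
GC term: 0.41 × 54.545 = 22.363; length term: −600/44 = −13.636
Tm = 81.5 + (-2.009) + 22.363 − 13.636 = 88.218 → 88.2°C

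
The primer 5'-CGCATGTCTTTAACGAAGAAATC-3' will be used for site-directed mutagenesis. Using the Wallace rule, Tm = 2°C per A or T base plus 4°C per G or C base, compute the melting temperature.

Scanning the sequence gives A=8, T=6, G=4, C=5.
AT pairs contribute 14, GC pairs contribute 9.
Tm = 4·9 + 2·14 = 36 + 28 = 64°C

64°C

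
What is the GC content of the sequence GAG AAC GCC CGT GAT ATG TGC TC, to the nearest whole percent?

57%

Base counts: G=7, C=6, T=5, A=5
G+C = 7 + 6 = 13 out of 23 bases
%GC = 13/23 × 100 = 56.52% ≈ 57%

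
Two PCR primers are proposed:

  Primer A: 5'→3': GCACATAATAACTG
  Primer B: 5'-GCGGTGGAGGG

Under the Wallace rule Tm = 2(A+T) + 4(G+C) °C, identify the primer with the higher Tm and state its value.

Primer B, 40°C

Primer A: A+T=9, G+C=5 → Tm = 2(9)+4(5) = 38°C
Primer B: A+T=2, G+C=9 → Tm = 2(2)+4(9) = 40°C
38°C vs 40°C → primer B is higher.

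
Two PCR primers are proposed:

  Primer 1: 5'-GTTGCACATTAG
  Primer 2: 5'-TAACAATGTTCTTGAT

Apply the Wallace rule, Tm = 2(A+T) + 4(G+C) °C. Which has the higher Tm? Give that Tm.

Primer 1: A+T=7, G+C=5 → Tm = 2(7)+4(5) = 34°C
Primer 2: A+T=12, G+C=4 → Tm = 2(12)+4(4) = 40°C
34°C vs 40°C → primer 2 is higher.

Primer 2, 40°C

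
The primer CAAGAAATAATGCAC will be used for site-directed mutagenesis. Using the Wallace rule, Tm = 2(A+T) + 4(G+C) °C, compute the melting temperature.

40°C

A=8, T=2, G=2, C=3
So N_AT = 10 and N_GC = 5.
Tm = 2×10 + 4×5 = 40°C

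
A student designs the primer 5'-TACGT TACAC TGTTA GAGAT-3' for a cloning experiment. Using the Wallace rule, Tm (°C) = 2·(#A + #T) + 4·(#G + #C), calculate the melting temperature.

Base counts: T=7, A=6, G=4, C=3
So N_AT = 13 and N_GC = 7.
Tm = 2(13) + 4(7) = 26 + 28 = 54°C

54°C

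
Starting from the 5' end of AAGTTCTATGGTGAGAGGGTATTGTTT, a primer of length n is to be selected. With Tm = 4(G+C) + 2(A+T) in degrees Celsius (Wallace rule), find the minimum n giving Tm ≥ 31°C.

n = 12

First 11 bases: AAGTTCTATGG → Tm = 30°C (< 31°C)
First 12 bases: AAGTTCTATGGT → Tm = 32°C (≥ 31°C)
Each additional base adds 2°C (A/T) or 4°C (G/C), so Tm is non-decreasing in n; n = 12 is the first length to reach 31°C.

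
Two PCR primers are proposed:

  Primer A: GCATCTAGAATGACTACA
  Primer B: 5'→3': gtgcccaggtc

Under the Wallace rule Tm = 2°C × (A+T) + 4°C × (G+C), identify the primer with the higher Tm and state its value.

Primer A, 50°C

Primer A: A+T=11, G+C=7 → Tm = 2(11)+4(7) = 50°C
Primer B: A+T=3, G+C=8 → Tm = 2(3)+4(8) = 38°C
50°C vs 38°C → primer A is higher.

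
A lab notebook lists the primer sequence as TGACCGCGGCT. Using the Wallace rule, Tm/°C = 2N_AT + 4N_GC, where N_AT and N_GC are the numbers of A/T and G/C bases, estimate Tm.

38°C

T=2, A=1, G=4, C=4
AT pairs contribute 3, GC pairs contribute 8.
Tm = 2×3 + 4×8 = 38°C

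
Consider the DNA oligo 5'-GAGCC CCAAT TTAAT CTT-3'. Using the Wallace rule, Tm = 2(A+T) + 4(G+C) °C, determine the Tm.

Scanning the sequence gives A=5, C=5, T=6, G=2.
So N_AT = 11 and N_GC = 7.
Tm = 2×11 + 4×7 = 50°C

50°C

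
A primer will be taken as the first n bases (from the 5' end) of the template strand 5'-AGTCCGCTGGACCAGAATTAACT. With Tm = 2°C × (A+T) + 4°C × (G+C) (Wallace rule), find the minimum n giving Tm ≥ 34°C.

n = 10

First 9 bases: AGTCCGCTG → Tm = 30°C (< 34°C)
First 10 bases: AGTCCGCTGG → Tm = 34°C (≥ 34°C)
Since every base adds ≥2°C, Tm only increases with n, so the threshold is first crossed at n = 10.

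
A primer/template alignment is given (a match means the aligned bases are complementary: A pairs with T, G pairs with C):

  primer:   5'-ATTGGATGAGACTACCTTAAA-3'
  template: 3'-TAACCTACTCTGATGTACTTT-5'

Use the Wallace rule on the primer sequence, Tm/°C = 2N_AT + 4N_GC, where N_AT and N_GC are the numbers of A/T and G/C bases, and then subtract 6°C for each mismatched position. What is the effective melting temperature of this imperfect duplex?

Primer base counts: A=8, T=6, G=4, C=3 → A+T=14, G+C=7
Perfect-match Tm = 2(14) + 4(7) = 28 + 28 = 56°C
Mismatches (positions where the bases are not complementary): 2 (at positions 16, 18)
Effective Tm = 56 − 2×6 = 56 − 12 = 44°C

44°C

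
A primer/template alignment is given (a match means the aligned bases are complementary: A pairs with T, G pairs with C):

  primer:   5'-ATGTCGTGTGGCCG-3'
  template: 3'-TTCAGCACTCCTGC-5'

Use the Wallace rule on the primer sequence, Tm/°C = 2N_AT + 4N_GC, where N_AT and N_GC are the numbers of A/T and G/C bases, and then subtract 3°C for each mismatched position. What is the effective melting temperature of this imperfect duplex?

Primer base counts: A=1, T=4, G=6, C=3 → A+T=5, G+C=9
Perfect-match Tm = 2(5) + 4(9) = 10 + 36 = 46°C
Mismatches (positions where the bases are not complementary): 3 (at positions 2, 9, 12)
Effective Tm = 46 − 3×3 = 46 − 9 = 37°C

37°C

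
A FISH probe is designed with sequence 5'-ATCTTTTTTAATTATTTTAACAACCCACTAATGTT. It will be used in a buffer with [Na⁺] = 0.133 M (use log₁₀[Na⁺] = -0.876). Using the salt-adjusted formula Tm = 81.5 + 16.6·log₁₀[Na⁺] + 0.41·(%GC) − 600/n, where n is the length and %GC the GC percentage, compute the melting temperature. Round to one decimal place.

Length n = 35. C=6, G=1, A=11, T=17
G+C = 7, so %GC = 7/35 × 100 = 20%
Salt term: 16.6 × (-0.876) = -14.542
GC term: 0.41 × 20 = 8.2; length term: −600/35 = −17.143
Tm = 81.5 + (-14.542) + 8.2 − 17.143 = 58.015 → 58.0°C

58.0°C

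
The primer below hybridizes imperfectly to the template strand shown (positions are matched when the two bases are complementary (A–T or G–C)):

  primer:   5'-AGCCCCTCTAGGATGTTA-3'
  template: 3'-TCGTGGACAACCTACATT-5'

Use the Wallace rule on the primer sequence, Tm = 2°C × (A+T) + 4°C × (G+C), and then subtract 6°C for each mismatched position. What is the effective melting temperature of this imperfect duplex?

30°C

Primer base counts: A=4, T=5, G=4, C=5 → A+T=9, G+C=9
Perfect-match Tm = 2(9) + 4(9) = 18 + 36 = 54°C
Mismatches (positions where the bases are not complementary): 4 (at positions 4, 8, 10, 17)
Effective Tm = 54 − 4×6 = 54 − 24 = 30°C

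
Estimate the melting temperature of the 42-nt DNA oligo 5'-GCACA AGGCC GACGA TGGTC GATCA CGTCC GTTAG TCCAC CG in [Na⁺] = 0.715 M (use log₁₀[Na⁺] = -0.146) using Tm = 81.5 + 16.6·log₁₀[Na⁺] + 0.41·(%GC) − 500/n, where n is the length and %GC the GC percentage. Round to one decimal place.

92.6°C

Length n = 42. Counting bases: A=9, G=12, C=14, T=7
G+C = 26, so %GC = 26/42 × 100 = 61.905%
Salt term: 16.6 × (-0.146) = -2.424
GC term: 0.41 × 61.905 = 25.381; length term: −500/42 = −11.905
Tm = 81.5 + (-2.424) + 25.381 − 11.905 = 92.552 → 92.6°C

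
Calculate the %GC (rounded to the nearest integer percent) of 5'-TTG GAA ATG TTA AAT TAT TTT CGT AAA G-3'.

21%

Base counts: T=12, C=1, A=10, G=5
G+C = 5 + 1 = 6 out of 28 bases
%GC = 6/28 × 100 = 21.43% ≈ 21%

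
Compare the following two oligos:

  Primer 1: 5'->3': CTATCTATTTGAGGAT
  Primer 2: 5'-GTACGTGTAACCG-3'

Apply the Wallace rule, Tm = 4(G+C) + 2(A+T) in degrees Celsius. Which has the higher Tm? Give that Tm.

Primer 1: A+T=11, G+C=5 → Tm = 2(11)+4(5) = 42°C
Primer 2: A+T=6, G+C=7 → Tm = 2(6)+4(7) = 40°C
42°C vs 40°C → primer 1 is higher.

Primer 1, 42°C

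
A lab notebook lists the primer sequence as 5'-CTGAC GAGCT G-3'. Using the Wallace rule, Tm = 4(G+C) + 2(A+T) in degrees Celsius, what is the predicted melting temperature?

36°C

Counting bases: A=2, G=4, C=3, T=2
So N_AT = 4 and N_GC = 7.
Tm = 2(4) + 4(7) = 8 + 28 = 36°C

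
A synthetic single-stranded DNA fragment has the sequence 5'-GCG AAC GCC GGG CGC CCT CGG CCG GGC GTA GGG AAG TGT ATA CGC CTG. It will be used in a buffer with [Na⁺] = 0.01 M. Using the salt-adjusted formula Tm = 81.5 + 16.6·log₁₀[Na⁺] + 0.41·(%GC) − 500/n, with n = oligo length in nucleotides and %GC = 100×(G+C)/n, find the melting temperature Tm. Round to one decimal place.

Length n = 48. Base counts: A=7, G=20, T=6, C=15
G+C = 35, so %GC = 35/48 × 100 = 72.917%
Salt term: 16.6 × (-2) = -33.2
GC term: 0.41 × 72.917 = 29.896; length term: −500/48 = −10.417
Tm = 81.5 + (-33.2) + 29.896 − 10.417 = 67.779 → 67.8°C

67.8°C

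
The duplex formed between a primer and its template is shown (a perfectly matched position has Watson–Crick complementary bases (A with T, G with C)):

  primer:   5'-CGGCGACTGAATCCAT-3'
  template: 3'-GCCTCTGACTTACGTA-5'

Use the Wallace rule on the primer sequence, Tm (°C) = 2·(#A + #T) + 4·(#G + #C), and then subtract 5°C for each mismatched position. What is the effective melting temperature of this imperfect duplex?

Primer base counts: A=4, T=3, G=4, C=5 → A+T=7, G+C=9
Perfect-match Tm = 2(7) + 4(9) = 14 + 36 = 50°C
Mismatches (positions where the bases are not complementary): 2 (at positions 4, 13)
Effective Tm = 50 − 2×5 = 50 − 10 = 40°C

40°C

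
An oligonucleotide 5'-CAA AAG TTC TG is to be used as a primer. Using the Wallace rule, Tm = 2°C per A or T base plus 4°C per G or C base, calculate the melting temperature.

C=2, A=4, G=2, T=3
So N_AT = 7 and N_GC = 4.
Tm = 4·4 + 2·7 = 16 + 14 = 30°C

30°C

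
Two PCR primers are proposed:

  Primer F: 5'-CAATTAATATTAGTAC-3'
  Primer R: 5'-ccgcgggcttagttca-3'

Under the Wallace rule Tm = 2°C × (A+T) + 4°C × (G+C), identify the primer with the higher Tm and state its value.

Primer R, 52°C

Primer F: A+T=13, G+C=3 → Tm = 2(13)+4(3) = 38°C
Primer R: A+T=6, G+C=10 → Tm = 2(6)+4(10) = 52°C
38°C vs 52°C → primer R is higher.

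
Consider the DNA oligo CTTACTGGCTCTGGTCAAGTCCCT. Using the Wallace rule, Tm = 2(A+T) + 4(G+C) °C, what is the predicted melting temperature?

74°C

Scanning the sequence gives G=5, C=8, T=8, A=3.
A+T = 11, G+C = 13
Tm = 2(11) + 4(13) = 22 + 52 = 74°C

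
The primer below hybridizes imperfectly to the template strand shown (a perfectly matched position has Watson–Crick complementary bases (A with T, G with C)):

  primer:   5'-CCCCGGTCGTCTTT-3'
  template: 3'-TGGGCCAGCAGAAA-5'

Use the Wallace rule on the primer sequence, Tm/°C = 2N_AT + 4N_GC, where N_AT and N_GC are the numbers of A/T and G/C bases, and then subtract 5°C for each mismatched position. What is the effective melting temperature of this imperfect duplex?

Primer base counts: A=0, T=5, G=3, C=6 → A+T=5, G+C=9
Perfect-match Tm = 2(5) + 4(9) = 10 + 36 = 46°C
Mismatches (positions where the bases are not complementary): 1 (at position 1)
Effective Tm = 46 − 1×5 = 46 − 5 = 41°C

41°C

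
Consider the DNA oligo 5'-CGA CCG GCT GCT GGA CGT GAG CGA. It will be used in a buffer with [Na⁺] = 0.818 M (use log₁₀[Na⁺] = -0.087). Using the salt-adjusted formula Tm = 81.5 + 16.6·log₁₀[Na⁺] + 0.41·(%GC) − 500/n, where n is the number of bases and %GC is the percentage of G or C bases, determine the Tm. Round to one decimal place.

88.3°C

Length n = 24. Counting bases: A=4, T=3, G=10, C=7
G+C = 17, so %GC = 17/24 × 100 = 70.833%
Salt term: 16.6 × (-0.087) = -1.444
GC term: 0.41 × 70.833 = 29.042; length term: −500/24 = −20.833
Tm = 81.5 + (-1.444) + 29.042 − 20.833 = 88.265 → 88.3°C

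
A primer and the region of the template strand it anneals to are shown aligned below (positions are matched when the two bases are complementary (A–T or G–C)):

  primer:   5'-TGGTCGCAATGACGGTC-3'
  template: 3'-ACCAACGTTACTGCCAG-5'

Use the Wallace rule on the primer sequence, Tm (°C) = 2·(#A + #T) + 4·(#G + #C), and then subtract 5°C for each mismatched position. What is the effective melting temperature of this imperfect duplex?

Primer base counts: A=3, T=4, G=6, C=4 → A+T=7, G+C=10
Perfect-match Tm = 2(7) + 4(10) = 14 + 40 = 54°C
Mismatches (positions where the bases are not complementary): 1 (at position 5)
Effective Tm = 54 − 1×5 = 54 − 5 = 49°C

49°C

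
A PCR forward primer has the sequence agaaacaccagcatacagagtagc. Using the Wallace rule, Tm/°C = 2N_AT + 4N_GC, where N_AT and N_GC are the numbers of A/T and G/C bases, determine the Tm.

Base counts: C=6, G=5, T=2, A=11
A+T = 13, G+C = 11
Tm = 4·11 + 2·13 = 44 + 26 = 70°C

70°C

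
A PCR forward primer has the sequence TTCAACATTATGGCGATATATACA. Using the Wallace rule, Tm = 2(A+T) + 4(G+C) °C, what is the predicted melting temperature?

Scanning the sequence gives A=9, G=3, T=8, C=4.
A+T = 17, G+C = 7
Tm = 2(17) + 4(7) = 34 + 28 = 62°C

62°C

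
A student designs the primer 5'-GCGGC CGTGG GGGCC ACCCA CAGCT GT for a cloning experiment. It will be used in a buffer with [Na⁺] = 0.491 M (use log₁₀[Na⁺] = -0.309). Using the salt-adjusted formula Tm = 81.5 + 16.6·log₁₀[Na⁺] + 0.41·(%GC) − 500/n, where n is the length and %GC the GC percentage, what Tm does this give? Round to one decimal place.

89.7°C

Length n = 27. C=10, A=3, G=11, T=3
G+C = 21, so %GC = 21/27 × 100 = 77.778%
Salt term: 16.6 × (-0.309) = -5.129
GC term: 0.41 × 77.778 = 31.889; length term: −500/27 = −18.519
Tm = 81.5 + (-5.129) + 31.889 − 18.519 = 89.741 → 89.7°C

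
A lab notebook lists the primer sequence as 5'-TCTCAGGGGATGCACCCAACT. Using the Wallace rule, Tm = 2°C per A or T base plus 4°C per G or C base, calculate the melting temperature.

66°C

Base counts: G=5, T=4, C=7, A=5
So N_AT = 9 and N_GC = 12.
Tm = 2(9) + 4(12) = 18 + 48 = 66°C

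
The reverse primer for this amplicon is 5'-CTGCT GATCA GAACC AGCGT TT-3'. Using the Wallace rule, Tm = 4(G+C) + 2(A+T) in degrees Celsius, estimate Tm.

66°C

Scanning the sequence gives G=5, T=6, A=5, C=6.
AT pairs contribute 11, GC pairs contribute 11.
Tm = 2×11 + 4×11 = 66°C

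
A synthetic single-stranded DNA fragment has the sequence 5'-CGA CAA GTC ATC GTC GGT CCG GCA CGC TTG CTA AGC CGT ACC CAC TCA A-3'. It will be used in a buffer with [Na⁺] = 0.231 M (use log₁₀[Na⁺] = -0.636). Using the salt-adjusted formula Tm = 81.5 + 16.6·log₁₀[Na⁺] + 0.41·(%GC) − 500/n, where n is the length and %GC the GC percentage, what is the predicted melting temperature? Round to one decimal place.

Length n = 49. Base counts: A=11, G=11, T=9, C=18
G+C = 29, so %GC = 29/49 × 100 = 59.184%
Salt term: 16.6 × (-0.636) = -10.558
GC term: 0.41 × 59.184 = 24.265; length term: −500/49 = −10.204
Tm = 81.5 + (-10.558) + 24.265 − 10.204 = 85.003 → 85.0°C

85.0°C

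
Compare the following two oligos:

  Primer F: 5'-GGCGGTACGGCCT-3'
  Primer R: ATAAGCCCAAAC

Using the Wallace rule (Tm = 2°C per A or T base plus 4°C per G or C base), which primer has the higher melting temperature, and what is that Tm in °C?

Primer F: A+T=3, G+C=10 → Tm = 2(3)+4(10) = 46°C
Primer R: A+T=7, G+C=5 → Tm = 2(7)+4(5) = 34°C
46°C vs 34°C → primer F is higher.

Primer F, 46°C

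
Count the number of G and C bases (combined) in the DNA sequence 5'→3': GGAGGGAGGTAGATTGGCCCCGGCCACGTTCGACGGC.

Scanning the sequence gives C=10, A=6, G=16, T=5.
Total G or C: 16 + 10 = 26

26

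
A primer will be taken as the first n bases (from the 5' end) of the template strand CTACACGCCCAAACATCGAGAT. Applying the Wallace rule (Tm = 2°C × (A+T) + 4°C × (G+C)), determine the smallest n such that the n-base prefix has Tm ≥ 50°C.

n = 17

First 16 bases: CTACACGCCCAAACAT → Tm = 48°C (< 50°C)
First 17 bases: CTACACGCCCAAACATC → Tm = 52°C (≥ 50°C)
Since every base adds ≥2°C, Tm only increases with n, so the threshold is first crossed at n = 17.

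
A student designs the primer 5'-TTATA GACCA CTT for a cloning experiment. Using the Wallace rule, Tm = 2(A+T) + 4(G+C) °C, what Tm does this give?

Counting bases: C=3, T=5, G=1, A=4
AT pairs contribute 9, GC pairs contribute 4.
Tm = 2(9) + 4(4) = 18 + 16 = 34°C

34°C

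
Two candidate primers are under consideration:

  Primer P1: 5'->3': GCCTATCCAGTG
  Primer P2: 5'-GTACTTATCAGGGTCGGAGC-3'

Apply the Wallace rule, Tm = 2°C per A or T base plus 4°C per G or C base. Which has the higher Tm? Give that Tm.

Primer P1: A+T=5, G+C=7 → Tm = 2(5)+4(7) = 38°C
Primer P2: A+T=9, G+C=11 → Tm = 2(9)+4(11) = 62°C
38°C vs 62°C → primer P2 is higher.

Primer P2, 62°C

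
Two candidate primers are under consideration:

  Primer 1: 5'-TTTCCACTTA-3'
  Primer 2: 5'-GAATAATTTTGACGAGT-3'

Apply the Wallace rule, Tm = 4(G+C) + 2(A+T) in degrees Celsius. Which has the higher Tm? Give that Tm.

Primer 2, 44°C

Primer 1: A+T=7, G+C=3 → Tm = 2(7)+4(3) = 26°C
Primer 2: A+T=12, G+C=5 → Tm = 2(12)+4(5) = 44°C
26°C vs 44°C → primer 2 is higher.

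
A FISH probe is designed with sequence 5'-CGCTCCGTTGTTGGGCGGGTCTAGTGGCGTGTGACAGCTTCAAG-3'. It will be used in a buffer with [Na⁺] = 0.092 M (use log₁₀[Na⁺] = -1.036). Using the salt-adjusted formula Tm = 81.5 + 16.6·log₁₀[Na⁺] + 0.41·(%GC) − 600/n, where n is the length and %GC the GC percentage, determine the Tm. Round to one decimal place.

Length n = 44. T=12, C=10, G=17, A=5
G+C = 27, so %GC = 27/44 × 100 = 61.364%
Salt term: 16.6 × (-1.036) = -17.198
GC term: 0.41 × 61.364 = 25.159; length term: −600/44 = −13.636
Tm = 81.5 + (-17.198) + 25.159 − 13.636 = 75.825 → 75.8°C

75.8°C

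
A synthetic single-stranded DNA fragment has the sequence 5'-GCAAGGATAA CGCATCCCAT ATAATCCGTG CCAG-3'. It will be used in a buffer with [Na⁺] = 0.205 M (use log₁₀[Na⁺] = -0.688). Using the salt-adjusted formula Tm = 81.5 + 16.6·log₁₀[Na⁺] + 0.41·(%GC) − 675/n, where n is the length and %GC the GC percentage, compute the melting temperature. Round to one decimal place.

70.7°C

Length n = 34. Counting bases: A=11, T=6, C=10, G=7
G+C = 17, so %GC = 17/34 × 100 = 50%
Salt term: 16.6 × (-0.688) = -11.421
GC term: 0.41 × 50 = 20.5; length term: −675/34 = −19.853
Tm = 81.5 + (-11.421) + 20.5 − 19.853 = 70.726 → 70.7°C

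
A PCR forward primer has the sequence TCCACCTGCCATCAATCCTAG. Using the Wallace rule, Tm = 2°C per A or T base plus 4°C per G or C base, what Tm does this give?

G=2, A=5, C=9, T=5
So N_AT = 10 and N_GC = 11.
Tm = 2×10 + 4×11 = 64°C

64°C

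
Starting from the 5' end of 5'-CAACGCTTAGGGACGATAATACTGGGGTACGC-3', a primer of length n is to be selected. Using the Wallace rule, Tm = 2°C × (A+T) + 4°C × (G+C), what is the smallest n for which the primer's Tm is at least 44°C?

n = 14

First 13 bases: CAACGCTTAGGGA → Tm = 40°C (< 44°C)
First 14 bases: CAACGCTTAGGGAC → Tm = 44°C (≥ 44°C)
Since every base adds ≥2°C, Tm only increases with n, so the threshold is first crossed at n = 14.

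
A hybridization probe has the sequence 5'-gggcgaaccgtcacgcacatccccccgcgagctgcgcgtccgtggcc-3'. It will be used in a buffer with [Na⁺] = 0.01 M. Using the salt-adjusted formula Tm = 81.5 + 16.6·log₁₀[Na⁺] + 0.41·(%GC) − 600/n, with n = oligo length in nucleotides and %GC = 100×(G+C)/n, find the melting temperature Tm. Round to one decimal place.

Length n = 47. Base counts: A=6, G=15, C=21, T=5
G+C = 36, so %GC = 36/47 × 100 = 76.596%
Salt term: 16.6 × (-2) = -33.2
GC term: 0.41 × 76.596 = 31.404; length term: −600/47 = −12.766
Tm = 81.5 + (-33.2) + 31.404 − 12.766 = 66.938 → 66.9°C

66.9°C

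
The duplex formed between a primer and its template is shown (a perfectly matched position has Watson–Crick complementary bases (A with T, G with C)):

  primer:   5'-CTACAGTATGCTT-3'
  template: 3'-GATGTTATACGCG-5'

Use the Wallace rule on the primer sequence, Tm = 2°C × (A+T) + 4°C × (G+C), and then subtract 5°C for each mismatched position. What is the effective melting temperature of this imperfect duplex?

21°C

Primer base counts: A=3, T=5, G=2, C=3 → A+T=8, G+C=5
Perfect-match Tm = 2(8) + 4(5) = 16 + 20 = 36°C
Mismatches (positions where the bases are not complementary): 3 (at positions 6, 12, 13)
Effective Tm = 36 − 3×5 = 36 − 15 = 21°C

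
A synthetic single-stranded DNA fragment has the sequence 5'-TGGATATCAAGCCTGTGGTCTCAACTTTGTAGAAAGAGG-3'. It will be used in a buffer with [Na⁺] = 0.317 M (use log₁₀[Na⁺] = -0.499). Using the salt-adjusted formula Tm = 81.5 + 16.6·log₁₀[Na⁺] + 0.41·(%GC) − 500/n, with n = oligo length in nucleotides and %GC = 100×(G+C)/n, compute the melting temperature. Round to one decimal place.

78.3°C

Length n = 39. Base counts: C=6, T=11, G=11, A=11
G+C = 17, so %GC = 17/39 × 100 = 43.59%
Salt term: 16.6 × (-0.499) = -8.283
GC term: 0.41 × 43.59 = 17.872; length term: −500/39 = −12.821
Tm = 81.5 + (-8.283) + 17.872 − 12.821 = 78.268 → 78.3°C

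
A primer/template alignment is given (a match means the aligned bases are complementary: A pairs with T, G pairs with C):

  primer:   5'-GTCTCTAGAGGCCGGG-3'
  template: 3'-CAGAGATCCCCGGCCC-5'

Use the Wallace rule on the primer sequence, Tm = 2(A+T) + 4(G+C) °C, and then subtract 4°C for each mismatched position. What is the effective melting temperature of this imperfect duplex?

50°C

Primer base counts: A=2, T=3, G=7, C=4 → A+T=5, G+C=11
Perfect-match Tm = 2(5) + 4(11) = 10 + 44 = 54°C
Mismatches (positions where the bases are not complementary): 1 (at position 9)
Effective Tm = 54 − 1×4 = 54 − 4 = 50°C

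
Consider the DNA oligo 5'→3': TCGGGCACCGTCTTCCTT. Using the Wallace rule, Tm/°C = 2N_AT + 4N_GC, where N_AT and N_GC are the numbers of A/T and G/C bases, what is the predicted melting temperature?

58°C

Base counts: G=4, A=1, T=6, C=7
A+T = 7, G+C = 11
Tm = 2(7) + 4(11) = 14 + 44 = 58°C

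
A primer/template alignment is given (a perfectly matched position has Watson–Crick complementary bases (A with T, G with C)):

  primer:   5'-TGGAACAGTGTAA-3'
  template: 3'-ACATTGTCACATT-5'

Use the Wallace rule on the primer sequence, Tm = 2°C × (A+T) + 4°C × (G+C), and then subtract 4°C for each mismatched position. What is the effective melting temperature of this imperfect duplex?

Primer base counts: A=5, T=3, G=4, C=1 → A+T=8, G+C=5
Perfect-match Tm = 2(8) + 4(5) = 16 + 20 = 36°C
Mismatches (positions where the bases are not complementary): 1 (at position 3)
Effective Tm = 36 − 1×4 = 36 − 4 = 32°C

32°C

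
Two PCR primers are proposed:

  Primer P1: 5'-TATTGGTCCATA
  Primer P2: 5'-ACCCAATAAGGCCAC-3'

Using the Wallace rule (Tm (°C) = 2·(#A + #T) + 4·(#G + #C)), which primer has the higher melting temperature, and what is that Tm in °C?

Primer P1: A+T=8, G+C=4 → Tm = 2(8)+4(4) = 32°C
Primer P2: A+T=7, G+C=8 → Tm = 2(7)+4(8) = 46°C
32°C vs 46°C → primer P2 is higher.

Primer P2, 46°C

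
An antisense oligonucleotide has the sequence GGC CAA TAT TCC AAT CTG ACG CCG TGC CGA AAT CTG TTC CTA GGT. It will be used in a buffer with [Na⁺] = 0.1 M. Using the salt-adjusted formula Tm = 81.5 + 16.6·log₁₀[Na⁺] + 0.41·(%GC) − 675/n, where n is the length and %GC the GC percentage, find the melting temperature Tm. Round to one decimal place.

70.9°C

Length n = 45. Counting bases: C=13, T=12, G=10, A=10
G+C = 23, so %GC = 23/45 × 100 = 51.111%
Salt term: 16.6 × (-1) = -16.6
GC term: 0.41 × 51.111 = 20.956; length term: −675/45 = −15
Tm = 81.5 + (-16.6) + 20.956 − 15 = 70.856 → 70.9°C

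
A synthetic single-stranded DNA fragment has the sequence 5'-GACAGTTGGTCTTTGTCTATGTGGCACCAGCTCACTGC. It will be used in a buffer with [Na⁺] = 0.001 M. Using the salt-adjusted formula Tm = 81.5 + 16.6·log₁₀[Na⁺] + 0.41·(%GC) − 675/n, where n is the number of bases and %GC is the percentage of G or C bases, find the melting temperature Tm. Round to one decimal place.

35.5°C

Length n = 38. Scanning the sequence gives A=6, T=12, C=10, G=10.
G+C = 20, so %GC = 20/38 × 100 = 52.632%
Salt term: 16.6 × (-3) = -49.8
GC term: 0.41 × 52.632 = 21.579; length term: −675/38 = −17.763
Tm = 81.5 + (-49.8) + 21.579 − 17.763 = 35.516 → 35.5°C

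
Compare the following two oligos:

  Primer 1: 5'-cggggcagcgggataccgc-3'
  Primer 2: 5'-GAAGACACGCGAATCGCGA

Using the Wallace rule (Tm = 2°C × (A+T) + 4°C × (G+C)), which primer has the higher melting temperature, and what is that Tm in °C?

Primer 1: A+T=4, G+C=15 → Tm = 2(4)+4(15) = 68°C
Primer 2: A+T=8, G+C=11 → Tm = 2(8)+4(11) = 60°C
68°C vs 60°C → primer 1 is higher.

Primer 1, 68°C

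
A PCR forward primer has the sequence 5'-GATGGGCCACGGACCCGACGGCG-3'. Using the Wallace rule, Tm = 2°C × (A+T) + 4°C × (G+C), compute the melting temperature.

G=10, A=4, T=1, C=8
So N_AT = 5 and N_GC = 18.
Tm = 4·18 + 2·5 = 72 + 10 = 82°C

82°C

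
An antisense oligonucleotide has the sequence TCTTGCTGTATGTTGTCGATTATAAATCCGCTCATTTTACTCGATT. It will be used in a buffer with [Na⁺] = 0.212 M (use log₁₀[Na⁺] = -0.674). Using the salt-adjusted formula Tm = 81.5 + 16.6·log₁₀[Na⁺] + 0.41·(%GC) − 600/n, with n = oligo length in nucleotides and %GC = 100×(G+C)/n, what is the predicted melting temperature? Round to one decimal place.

71.5°C

Length n = 46. Scanning the sequence gives G=7, C=9, A=9, T=21.
G+C = 16, so %GC = 16/46 × 100 = 34.783%
Salt term: 16.6 × (-0.674) = -11.188
GC term: 0.41 × 34.783 = 14.261; length term: −600/46 = −13.043
Tm = 81.5 + (-11.188) + 14.261 − 13.043 = 71.53 → 71.5°C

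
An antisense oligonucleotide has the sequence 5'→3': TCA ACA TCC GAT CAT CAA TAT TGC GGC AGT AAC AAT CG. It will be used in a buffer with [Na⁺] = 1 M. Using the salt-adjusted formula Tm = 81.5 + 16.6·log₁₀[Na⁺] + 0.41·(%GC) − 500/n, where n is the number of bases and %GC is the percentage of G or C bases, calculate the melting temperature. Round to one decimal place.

85.6°C

Length n = 38. Base counts: A=13, T=9, C=10, G=6
G+C = 16, so %GC = 16/38 × 100 = 42.105%
Salt term: 16.6 × (0) = 0
GC term: 0.41 × 42.105 = 17.263; length term: −500/38 = −13.158
Tm = 81.5 + (0) + 17.263 − 13.158 = 85.605 → 85.6°C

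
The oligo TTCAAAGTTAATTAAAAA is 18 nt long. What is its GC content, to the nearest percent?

Counting bases: C=1, T=6, A=10, G=1
G+C = 1 + 1 = 2 out of 18 bases
%GC = 2/18 × 100 = 11.11% ≈ 11%

11%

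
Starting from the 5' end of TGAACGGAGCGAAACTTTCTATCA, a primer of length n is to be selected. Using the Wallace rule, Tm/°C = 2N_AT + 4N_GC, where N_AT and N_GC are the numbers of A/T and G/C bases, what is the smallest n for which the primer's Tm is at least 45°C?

n = 15

First 14 bases: TGAACGGAGCGAAA → Tm = 42°C (< 45°C)
First 15 bases: TGAACGGAGCGAAAC → Tm = 46°C (≥ 45°C)
Each additional base adds 2°C (A/T) or 4°C (G/C), so Tm is non-decreasing in n; n = 15 is the first length to reach 45°C.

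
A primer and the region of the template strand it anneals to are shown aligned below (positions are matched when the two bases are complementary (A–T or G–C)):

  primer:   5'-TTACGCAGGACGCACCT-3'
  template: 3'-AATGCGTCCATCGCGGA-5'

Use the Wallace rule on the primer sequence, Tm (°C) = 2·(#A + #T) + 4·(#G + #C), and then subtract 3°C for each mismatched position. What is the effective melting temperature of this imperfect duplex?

45°C

Primer base counts: A=4, T=3, G=4, C=6 → A+T=7, G+C=10
Perfect-match Tm = 2(7) + 4(10) = 14 + 40 = 54°C
Mismatches (positions where the bases are not complementary): 3 (at positions 10, 11, 14)
Effective Tm = 54 − 3×3 = 54 − 9 = 45°C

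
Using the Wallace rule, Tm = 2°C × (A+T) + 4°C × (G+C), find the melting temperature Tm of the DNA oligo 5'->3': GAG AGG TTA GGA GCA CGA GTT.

Counting bases: G=9, T=4, C=2, A=6
AT pairs contribute 10, GC pairs contribute 11.
Tm = 4·11 + 2·10 = 44 + 20 = 64°C

64°C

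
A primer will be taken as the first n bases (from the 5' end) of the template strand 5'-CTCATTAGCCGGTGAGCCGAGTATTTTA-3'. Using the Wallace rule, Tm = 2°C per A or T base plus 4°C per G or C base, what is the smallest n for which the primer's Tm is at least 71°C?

First 22 bases: CTCATTAGCCGGTGAGCCGAGT → Tm = 70°C (< 71°C)
First 23 bases: CTCATTAGCCGGTGAGCCGAGTA → Tm = 72°C (≥ 71°C)
Each additional base adds 2°C (A/T) or 4°C (G/C), so Tm is non-decreasing in n; n = 23 is the first length to reach 71°C.

n = 23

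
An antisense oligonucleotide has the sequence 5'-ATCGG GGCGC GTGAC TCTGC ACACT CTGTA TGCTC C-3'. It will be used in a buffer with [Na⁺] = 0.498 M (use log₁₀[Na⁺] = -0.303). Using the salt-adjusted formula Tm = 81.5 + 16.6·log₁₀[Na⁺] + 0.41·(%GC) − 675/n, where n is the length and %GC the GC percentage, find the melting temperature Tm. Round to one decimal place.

Length n = 36. Counting bases: G=10, C=12, A=5, T=9
G+C = 22, so %GC = 22/36 × 100 = 61.111%
Salt term: 16.6 × (-0.303) = -5.03
GC term: 0.41 × 61.111 = 25.056; length term: −675/36 = −18.75
Tm = 81.5 + (-5.03) + 25.056 − 18.75 = 82.776 → 82.8°C

82.8°C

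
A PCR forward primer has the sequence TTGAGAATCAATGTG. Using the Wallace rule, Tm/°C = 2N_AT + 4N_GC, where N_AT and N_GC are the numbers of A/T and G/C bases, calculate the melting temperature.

Base counts: T=5, G=4, A=5, C=1
AT pairs contribute 10, GC pairs contribute 5.
Tm = 2×10 + 4×5 = 40°C

40°C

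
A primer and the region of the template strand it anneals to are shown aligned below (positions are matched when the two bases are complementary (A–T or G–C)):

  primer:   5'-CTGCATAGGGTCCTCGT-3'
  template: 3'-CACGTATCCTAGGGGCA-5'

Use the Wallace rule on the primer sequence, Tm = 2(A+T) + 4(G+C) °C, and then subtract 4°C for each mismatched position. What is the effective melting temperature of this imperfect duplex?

Primer base counts: A=2, T=5, G=5, C=5 → A+T=7, G+C=10
Perfect-match Tm = 2(7) + 4(10) = 14 + 40 = 54°C
Mismatches (positions where the bases are not complementary): 3 (at positions 1, 10, 14)
Effective Tm = 54 − 3×4 = 54 − 12 = 42°C

42°C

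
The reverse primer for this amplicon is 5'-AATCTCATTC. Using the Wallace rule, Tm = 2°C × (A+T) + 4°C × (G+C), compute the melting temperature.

Counting bases: C=3, T=4, G=0, A=3
So N_AT = 7 and N_GC = 3.
Tm = 4·3 + 2·7 = 12 + 14 = 26°C

26°C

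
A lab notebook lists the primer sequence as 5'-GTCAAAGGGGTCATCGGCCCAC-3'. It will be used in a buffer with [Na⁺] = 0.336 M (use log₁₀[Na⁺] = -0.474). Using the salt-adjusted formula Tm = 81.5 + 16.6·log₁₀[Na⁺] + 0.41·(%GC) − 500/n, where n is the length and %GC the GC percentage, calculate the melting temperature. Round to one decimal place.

Length n = 22. Scanning the sequence gives C=7, G=7, A=5, T=3.
G+C = 14, so %GC = 14/22 × 100 = 63.636%
Salt term: 16.6 × (-0.474) = -7.868
GC term: 0.41 × 63.636 = 26.091; length term: −500/22 = −22.727
Tm = 81.5 + (-7.868) + 26.091 − 22.727 = 76.996 → 77.0°C

77.0°C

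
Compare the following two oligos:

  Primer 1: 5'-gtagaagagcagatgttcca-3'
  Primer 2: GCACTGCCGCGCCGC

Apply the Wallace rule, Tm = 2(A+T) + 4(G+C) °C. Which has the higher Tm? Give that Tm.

Primer 1, 58°C

Primer 1: A+T=11, G+C=9 → Tm = 2(11)+4(9) = 58°C
Primer 2: A+T=2, G+C=13 → Tm = 2(2)+4(13) = 56°C
58°C vs 56°C → primer 1 is higher.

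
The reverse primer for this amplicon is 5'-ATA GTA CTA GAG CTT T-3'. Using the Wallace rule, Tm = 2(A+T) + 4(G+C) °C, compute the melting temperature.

42°C

Base counts: T=6, C=2, G=3, A=5
AT pairs contribute 11, GC pairs contribute 5.
Tm = 4·5 + 2·11 = 20 + 22 = 42°C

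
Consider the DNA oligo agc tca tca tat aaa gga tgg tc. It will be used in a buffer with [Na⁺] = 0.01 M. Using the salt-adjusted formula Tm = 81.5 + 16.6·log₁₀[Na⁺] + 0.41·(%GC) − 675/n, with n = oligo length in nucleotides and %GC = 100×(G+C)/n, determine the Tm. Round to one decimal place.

35.0°C

Length n = 23. Counting bases: C=4, A=8, T=6, G=5
G+C = 9, so %GC = 9/23 × 100 = 39.13%
Salt term: 16.6 × (-2) = -33.2
GC term: 0.41 × 39.13 = 16.043; length term: −675/23 = −29.348
Tm = 81.5 + (-33.2) + 16.043 − 29.348 = 34.995 → 35.0°C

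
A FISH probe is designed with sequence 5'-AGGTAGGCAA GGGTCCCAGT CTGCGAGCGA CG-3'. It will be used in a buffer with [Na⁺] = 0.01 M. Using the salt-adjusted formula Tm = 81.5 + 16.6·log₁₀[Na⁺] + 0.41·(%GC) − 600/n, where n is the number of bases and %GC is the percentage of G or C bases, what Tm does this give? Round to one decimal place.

56.5°C

Length n = 32. Scanning the sequence gives A=7, G=13, C=8, T=4.
G+C = 21, so %GC = 21/32 × 100 = 65.625%
Salt term: 16.6 × (-2) = -33.2
GC term: 0.41 × 65.625 = 26.906; length term: −600/32 = −18.75
Tm = 81.5 + (-33.2) + 26.906 − 18.75 = 56.456 → 56.5°C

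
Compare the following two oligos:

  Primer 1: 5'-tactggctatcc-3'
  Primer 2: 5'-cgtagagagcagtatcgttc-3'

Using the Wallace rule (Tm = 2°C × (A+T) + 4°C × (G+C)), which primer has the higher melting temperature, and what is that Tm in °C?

Primer 1: A+T=6, G+C=6 → Tm = 2(6)+4(6) = 36°C
Primer 2: A+T=10, G+C=10 → Tm = 2(10)+4(10) = 60°C
36°C vs 60°C → primer 2 is higher.

Primer 2, 60°C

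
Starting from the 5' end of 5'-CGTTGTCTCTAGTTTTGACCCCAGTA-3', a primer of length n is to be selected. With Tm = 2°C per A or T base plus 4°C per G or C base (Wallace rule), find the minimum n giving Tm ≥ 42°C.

First 14 bases: CGTTGTCTCTAGTT → Tm = 40°C (< 42°C)
First 15 bases: CGTTGTCTCTAGTTT → Tm = 42°C (≥ 42°C)
Each additional base adds 2°C (A/T) or 4°C (G/C), so Tm is non-decreasing in n; n = 15 is the first length to reach 42°C.

n = 15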